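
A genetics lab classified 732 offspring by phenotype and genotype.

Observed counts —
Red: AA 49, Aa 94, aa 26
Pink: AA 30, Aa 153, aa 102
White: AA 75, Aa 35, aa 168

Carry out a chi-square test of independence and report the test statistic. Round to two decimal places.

158.31

Row totals: 169, 285, 278. Column totals: 154, 282, 296. Grand total N = 732.
Expected counts (row total × column total / N):
  Red, AA: 169×154/732 = 35.555
  Red, Aa: 169×282/732 = 65.107
  Red, aa: 169×296/732 = 68.339
  Pink, AA: 285×154/732 = 59.959
  Pink, Aa: 285×282/732 = 109.795
  Pink, aa: 285×296/732 = 115.246
  White, AA: 278×154/732 = 58.486
  White, Aa: 278×282/732 = 107.098
  White, aa: 278×296/732 = 112.415
Contributions (O − E)²/E:
  (49 − 35.555)²/35.555 = 5.0842
  (94 − 65.107)²/65.107 = 12.8221
  (26 − 68.339)²/68.339 = 26.2309
  (30 − 59.959)²/59.959 = 14.9693
  (153 − 109.795)²/109.795 = 17.0014
  (102 − 115.246)²/115.246 = 1.5225
  (75 − 58.486)²/58.486 = 4.6629
  (35 − 107.098)²/107.098 = 48.5361
  (168 − 112.415)²/112.415 = 27.4847
χ² = 5.0842 + 12.8221 + 26.2309 + 14.9693 + 17.0014 + 1.5225 + 4.6629 + 48.5361 + 27.4847 = 158.31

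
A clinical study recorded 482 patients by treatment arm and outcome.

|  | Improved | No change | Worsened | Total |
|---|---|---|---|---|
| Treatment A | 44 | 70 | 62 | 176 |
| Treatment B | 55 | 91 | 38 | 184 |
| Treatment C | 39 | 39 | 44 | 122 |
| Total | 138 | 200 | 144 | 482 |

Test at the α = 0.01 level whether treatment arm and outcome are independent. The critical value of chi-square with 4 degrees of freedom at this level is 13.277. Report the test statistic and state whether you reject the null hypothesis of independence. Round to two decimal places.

15.48; reject H₀

Grand total N = 482.
Expected counts (row total × column total / N):
  Treatment A, Improved: 176×138/482 = 50.390
  Treatment A, No change: 176×200/482 = 73.029
  Treatment A, Worsened: 176×144/482 = 52.581
  Treatment B, Improved: 184×138/482 = 52.680
  Treatment B, No change: 184×200/482 = 76.349
  Treatment B, Worsened: 184×144/482 = 54.971
  Treatment C, Improved: 122×138/482 = 34.929
  Treatment C, No change: 122×200/482 = 50.622
  Treatment C, Worsened: 122×144/482 = 36.448
Contributions (O − E)²/E:
  (44 − 50.390)²/50.390 = 0.8103
  (70 − 73.029)²/73.029 = 0.1256
  (62 − 52.581)²/52.581 = 1.6873
  (55 − 52.680)²/52.680 = 0.1022
  (91 − 76.349)²/76.349 = 2.8115
  (38 − 54.971)²/54.971 = 5.2394
  (39 − 34.929)²/34.929 = 0.4745
  (39 − 50.622)²/50.622 = 2.6682
  (44 − 36.448)²/36.448 = 1.5648
χ² = 0.8103 + 0.1256 + 1.6873 + 0.1022 + 2.8115 + 5.2394 + 0.4745 + 2.6682 + 1.5648 = 15.48
df = (3−1)(3−1) = 4. Since 15.48 > 13.277, reject the null hypothesis of independence at α = 0.01.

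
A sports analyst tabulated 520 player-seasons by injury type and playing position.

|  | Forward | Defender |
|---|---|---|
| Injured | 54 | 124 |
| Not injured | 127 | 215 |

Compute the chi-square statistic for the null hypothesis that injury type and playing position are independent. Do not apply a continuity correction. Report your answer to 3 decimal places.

2.384

Row totals: 178, 342. Column totals: 181, 339. Grand total N = 520.
Expected counts (row total × column total / N):
  Injured, Forward: 178×181/520 = 61.9577
  Injured, Defender: 178×339/520 = 116.0423
  Not injured, Forward: 342×181/520 = 119.0423
  Not injured, Defender: 342×339/520 = 222.9577
Contributions (O − E)²/E:
  (54 − 61.9577)²/61.9577 = 1.0221
  (124 − 116.0423)²/116.0423 = 0.5457
  (127 − 119.0423)²/119.0423 = 0.5320
  (215 − 222.9577)²/222.9577 = 0.2840
χ² = 1.0221 + 0.5457 + 0.5320 + 0.2840 = 2.384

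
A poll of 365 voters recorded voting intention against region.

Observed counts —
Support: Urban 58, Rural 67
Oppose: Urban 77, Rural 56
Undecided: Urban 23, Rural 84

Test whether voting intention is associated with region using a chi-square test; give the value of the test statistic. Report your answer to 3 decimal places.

Row totals: 125, 133, 107. Column totals: 158, 207. Grand total N = 365.
Expected counts (row total × column total / N):
  Support, Urban: 125×158/365 = 54.1096
  Support, Rural: 125×207/365 = 70.8904
  Oppose, Urban: 133×158/365 = 57.5726
  Oppose, Rural: 133×207/365 = 75.4274
  Undecided, Urban: 107×158/365 = 46.3178
  Undecided, Rural: 107×207/365 = 60.6822
Contributions (O − E)²/E:
  (58 − 54.1096)²/54.1096 = 0.2797
  (67 − 70.8904)²/70.8904 = 0.2135
  (77 − 57.5726)²/57.5726 = 6.5556
  (56 − 75.4274)²/75.4274 = 5.0038
  (23 − 46.3178)²/46.3178 = 11.7389
  (84 − 60.6822)²/60.6822 = 8.9601
χ² = 0.2797 + 0.2135 + 6.5556 + 5.0038 + 11.7389 + 8.9601 = 32.752

32.752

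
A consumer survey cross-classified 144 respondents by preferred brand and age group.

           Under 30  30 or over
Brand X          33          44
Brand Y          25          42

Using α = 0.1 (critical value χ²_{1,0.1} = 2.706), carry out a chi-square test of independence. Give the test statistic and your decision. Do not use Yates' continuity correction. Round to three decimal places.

0.458; fail to reject H₀

Row totals: 77, 67. Column totals: 58, 86. Grand total N = 144.
Expected counts (row total × column total / N):
  Brand X, Under 30: 77×58/144 = 31.0139
  Brand X, 30 or over: 77×86/144 = 45.9861
  Brand Y, Under 30: 67×58/144 = 26.9861
  Brand Y, 30 or over: 67×86/144 = 40.0139
Contributions (O − E)²/E:
  (33 − 31.0139)²/31.0139 = 0.1272
  (44 − 45.9861)²/45.9861 = 0.0858
  (25 − 26.9861)²/26.9861 = 0.1462
  (42 − 40.0139)²/40.0139 = 0.0986
χ² = 0.1272 + 0.0858 + 0.1462 + 0.0986 = 0.458
df = (2−1)(2−1) = 1. Since 0.458 < 2.706, fail to reject the null hypothesis of independence at α = 0.1.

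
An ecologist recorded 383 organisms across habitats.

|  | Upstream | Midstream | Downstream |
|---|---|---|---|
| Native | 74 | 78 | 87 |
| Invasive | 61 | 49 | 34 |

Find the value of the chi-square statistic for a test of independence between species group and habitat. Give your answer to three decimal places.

8.018

Row totals: 239, 144. Column totals: 135, 127, 121. Grand total N = 383.
Expected counts (row total × column total / N):
  Native, Upstream: 239×135/383 = 84.2428
  Native, Midstream: 239×127/383 = 79.2507
  Native, Downstream: 239×121/383 = 75.5065
  Invasive, Upstream: 144×135/383 = 50.7572
  Invasive, Midstream: 144×127/383 = 47.7493
  Invasive, Downstream: 144×121/383 = 45.4935
Contributions (O − E)²/E:
  (74 − 84.2428)²/84.2428 = 1.2454
  (78 − 79.2507)²/79.2507 = 0.0197
  (87 − 75.5065)²/75.5065 = 1.7495
  (61 − 50.7572)²/50.7572 = 2.0670
  (49 − 47.7493)²/47.7493 = 0.0328
  (34 − 45.4935)²/45.4935 = 2.9037
χ² = 1.2454 + 0.0197 + 1.7495 + 2.0670 + 0.0328 + 2.9037 = 8.018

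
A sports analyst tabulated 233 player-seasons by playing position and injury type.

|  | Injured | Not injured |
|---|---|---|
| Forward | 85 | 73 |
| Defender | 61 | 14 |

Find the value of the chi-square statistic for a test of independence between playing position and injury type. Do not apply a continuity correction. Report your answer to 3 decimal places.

Row totals: 158, 75. Column totals: 146, 87. Grand total N = 233.
Expected counts (row total × column total / N):
  Forward, Injured: 158×146/233 = 99.0043
  Forward, Not injured: 158×87/233 = 58.9957
  Defender, Injured: 75×146/233 = 46.9957
  Defender, Not injured: 75×87/233 = 28.0043
Contributions (O − E)²/E:
  (85 − 99.0043)²/99.0043 = 1.9809
  (73 − 58.9957)²/58.9957 = 3.3243
  (61 − 46.9957)²/46.9957 = 4.1732
  (14 − 28.0043)²/28.0043 = 7.0032
χ² = 1.9809 + 3.3243 + 4.1732 + 7.0032 = 16.482

16.482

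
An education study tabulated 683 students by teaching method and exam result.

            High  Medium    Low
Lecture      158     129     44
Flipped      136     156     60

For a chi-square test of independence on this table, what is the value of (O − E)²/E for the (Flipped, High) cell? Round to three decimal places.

1.590

Row total (Flipped) = 352; column total (High) = 294; N = 683.
Expected count E = 352 × 294 / 683 = 151.5198.
Contribution = (O − E)²/E = (136 − 151.5198)² / 151.5198 = 1.590.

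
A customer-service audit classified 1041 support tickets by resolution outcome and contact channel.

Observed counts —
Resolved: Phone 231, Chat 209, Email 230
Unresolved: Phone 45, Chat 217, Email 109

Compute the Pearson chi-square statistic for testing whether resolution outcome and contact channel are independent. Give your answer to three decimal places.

90.253

Row totals: 670, 371. Column totals: 276, 426, 339. Grand total N = 1041.
Expected counts (row total × column total / N):
  Resolved, Phone: 670×276/1041 = 177.63689
  Resolved, Chat: 670×426/1041 = 274.17867
  Resolved, Email: 670×339/1041 = 218.18444
  Unresolved, Phone: 371×276/1041 = 98.36311
  Unresolved, Chat: 371×426/1041 = 151.82133
  Unresolved, Email: 371×339/1041 = 120.81556
Contributions (O − E)²/E:
  (231 − 177.63689)²/177.63689 = 16.0306
  (209 − 274.17867)²/274.17867 = 15.4945
  (230 − 218.18444)²/218.18444 = 0.6399
  (45 − 98.36311)²/98.36311 = 28.9501
  (217 − 151.82133)²/151.82133 = 27.9820
  (109 − 120.81556)²/120.81556 = 1.1555
χ² = 16.0306 + 15.4945 + 0.6399 + 28.9501 + 27.9820 + 1.1555 = 90.253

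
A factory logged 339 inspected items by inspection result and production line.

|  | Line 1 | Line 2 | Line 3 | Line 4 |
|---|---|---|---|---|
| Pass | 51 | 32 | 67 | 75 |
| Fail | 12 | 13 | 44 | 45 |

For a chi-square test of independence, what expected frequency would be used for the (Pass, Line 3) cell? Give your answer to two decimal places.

Row total (Pass) = 225; column total (Line 3) = 111; grand total N = 339.
Expected count = (row total × column total) / N = 225 × 111 / 339 = 73.67.

73.67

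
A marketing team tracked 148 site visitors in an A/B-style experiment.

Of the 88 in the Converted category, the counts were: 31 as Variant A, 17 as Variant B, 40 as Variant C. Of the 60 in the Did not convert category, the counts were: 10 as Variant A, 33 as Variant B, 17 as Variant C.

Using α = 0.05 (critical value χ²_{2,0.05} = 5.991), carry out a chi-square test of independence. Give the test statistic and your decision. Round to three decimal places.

20.597; reject H₀

Row totals: 88, 60. Column totals: 41, 50, 57. Grand total N = 148.
Expected counts (row total × column total / N):
  Converted, Variant A: 88×41/148 = 24.3784
  Converted, Variant B: 88×50/148 = 29.7297
  Converted, Variant C: 88×57/148 = 33.8919
  Did not convert, Variant A: 60×41/148 = 16.6216
  Did not convert, Variant B: 60×50/148 = 20.2703
  Did not convert, Variant C: 60×57/148 = 23.1081
Contributions (O − E)²/E:
  (31 − 24.3784)²/24.3784 = 1.7985
  (17 − 29.7297)²/29.7297 = 5.4506
  (40 − 33.8919)²/33.8919 = 1.1008
  (10 − 16.6216)²/16.6216 = 2.6379
  (33 − 20.2703)²/20.2703 = 7.9942
  (17 − 23.1081)²/23.1081 = 1.6145
χ² = 1.7985 + 5.4506 + 1.1008 + 2.6379 + 7.9942 + 1.6145 = 20.597
df = (2−1)(3−1) = 2. Since 20.597 > 5.991, reject the null hypothesis of independence at α = 0.05.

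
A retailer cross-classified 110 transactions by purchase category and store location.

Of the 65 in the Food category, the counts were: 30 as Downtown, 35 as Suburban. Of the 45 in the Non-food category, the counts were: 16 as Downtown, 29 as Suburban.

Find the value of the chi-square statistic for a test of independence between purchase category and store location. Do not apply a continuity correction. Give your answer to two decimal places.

Row totals: 65, 45. Column totals: 46, 64. Grand total N = 110.
Expected counts (row total × column total / N):
  Food, Downtown: 65×46/110 = 27.182
  Food, Suburban: 65×64/110 = 37.818
  Non-food, Downtown: 45×46/110 = 18.818
  Non-food, Suburban: 45×64/110 = 26.182
Contributions (O − E)²/E:
  (30 − 27.182)²/27.182 = 0.2921
  (35 − 37.818)²/37.818 = 0.2100
  (16 − 18.818)²/18.818 = 0.4220
  (29 − 26.182)²/26.182 = 0.3033
χ² = 0.2921 + 0.2100 + 0.4220 + 0.3033 = 1.23

1.23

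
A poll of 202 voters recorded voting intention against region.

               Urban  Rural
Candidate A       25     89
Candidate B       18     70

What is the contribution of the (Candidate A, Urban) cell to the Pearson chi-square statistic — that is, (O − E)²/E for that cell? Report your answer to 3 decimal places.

Row total (Candidate A) = 114; column total (Urban) = 43; N = 202.
Expected count E = 114 × 43 / 202 = 24.2673.
Contribution = (O − E)²/E = (25 − 24.2673)² / 24.2673 = 0.022.

0.022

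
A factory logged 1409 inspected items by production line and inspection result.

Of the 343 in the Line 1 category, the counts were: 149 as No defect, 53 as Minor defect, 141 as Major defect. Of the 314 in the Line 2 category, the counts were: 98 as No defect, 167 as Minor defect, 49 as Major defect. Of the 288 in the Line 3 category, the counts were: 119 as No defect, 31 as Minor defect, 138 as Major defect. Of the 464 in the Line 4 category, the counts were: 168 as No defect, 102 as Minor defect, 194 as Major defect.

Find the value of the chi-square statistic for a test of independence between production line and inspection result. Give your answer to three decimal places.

Row totals: 343, 314, 288, 464. Column totals: 534, 353, 522. Grand total N = 1409.
Expected counts (row total × column total / N):
  Line 1, No defect: 343×534/1409 = 129.9943
  Line 1, Minor defect: 343×353/1409 = 85.9326
  Line 1, Major defect: 343×522/1409 = 127.0731
  Line 2, No defect: 314×534/1409 = 119.0035
  Line 2, Minor defect: 314×353/1409 = 78.6671
  Line 2, Major defect: 314×522/1409 = 116.3293
  Line 3, No defect: 288×534/1409 = 109.1498
  Line 3, Minor defect: 288×353/1409 = 72.1533
  Line 3, Major defect: 288×522/1409 = 106.6969
  Line 4, No defect: 464×534/1409 = 175.8524
  Line 4, Minor defect: 464×353/1409 = 116.2470
  Line 4, Major defect: 464×522/1409 = 171.9006
Contributions (O − E)²/E:
  (149 − 129.9943)²/129.9943 = 2.7787
  (53 − 85.9326)²/85.9326 = 12.6210
  (141 − 127.0731)²/127.0731 = 1.5264
  (98 − 119.0035)²/119.0035 = 3.7070
  (167 − 78.6671)²/78.6671 = 99.1863
  (49 − 116.3293)²/116.3293 = 38.9690
  (119 − 109.1498)²/109.1498 = 0.8889
  (31 − 72.1533)²/72.1533 = 23.4722
  (138 − 106.6969)²/106.6969 = 9.1838
  (168 − 175.8524)²/175.8524 = 0.3506
  (102 − 116.2470)²/116.2470 = 1.7461
  (194 − 171.9006)²/171.9006 = 2.8411
χ² = 2.7787 + 12.6210 + 1.5264 + 3.7070 + 99.1863 + 38.9690 + 0.8889 + 23.4722 + 9.1838 + 0.3506 + 1.7461 + 2.8411 = 197.271

197.271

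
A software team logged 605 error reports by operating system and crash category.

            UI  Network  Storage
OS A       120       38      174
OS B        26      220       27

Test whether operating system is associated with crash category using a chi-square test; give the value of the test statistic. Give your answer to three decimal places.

293.453

Row totals: 332, 273. Column totals: 146, 258, 201. Grand total N = 605.
Expected counts (row total × column total / N):
  OS A, UI: 332×146/605 = 80.1190
  OS A, Network: 332×258/605 = 141.5802
  OS A, Storage: 332×201/605 = 110.3008
  OS B, UI: 273×146/605 = 65.8810
  OS B, Network: 273×258/605 = 116.4198
  OS B, Storage: 273×201/605 = 90.6992
Contributions (O − E)²/E:
  (120 − 80.1190)²/80.1190 = 19.8516
  (38 − 141.5802)²/141.5802 = 75.7794
  (174 − 110.3008)²/110.3008 = 36.7866
  (26 − 65.8810)²/65.8810 = 24.1419
  (220 − 116.4198)²/116.4198 = 92.1566
  (27 − 90.6992)²/90.6992 = 44.7368
χ² = 19.8516 + 75.7794 + 36.7866 + 24.1419 + 92.1566 + 44.7368 = 293.453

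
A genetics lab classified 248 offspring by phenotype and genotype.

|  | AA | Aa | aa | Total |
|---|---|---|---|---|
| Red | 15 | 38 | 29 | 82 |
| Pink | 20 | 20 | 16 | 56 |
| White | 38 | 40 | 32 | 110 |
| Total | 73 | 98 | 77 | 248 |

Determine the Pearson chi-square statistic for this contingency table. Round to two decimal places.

Grand total N = 248.
Expected counts (row total × column total / N):
  Red, AA: 82×73/248 = 24.137
  Red, Aa: 82×98/248 = 32.403
  Red, aa: 82×77/248 = 25.460
  Pink, AA: 56×73/248 = 16.484
  Pink, Aa: 56×98/248 = 22.129
  Pink, aa: 56×77/248 = 17.387
  White, AA: 110×73/248 = 32.379
  White, Aa: 110×98/248 = 43.468
  White, aa: 110×77/248 = 34.153
Contributions (O − E)²/E:
  (15 − 24.137)²/24.137 = 3.4588
  (38 − 32.403)²/32.403 = 0.9668
  (29 − 25.460)²/25.460 = 0.4922
  (20 − 16.484)²/16.484 = 0.7500
  (20 − 22.129)²/22.129 = 0.2048
  (16 − 17.387)²/17.387 = 0.1106
  (38 − 32.379)²/32.379 = 0.9758
  (40 − 43.468)²/43.468 = 0.2767
  (32 − 34.153)²/34.153 = 0.1357
χ² = 3.4588 + 0.9668 + 0.4922 + 0.7500 + 0.2048 + 0.1106 + 0.9758 + 0.2767 + 0.1357 = 7.37

7.37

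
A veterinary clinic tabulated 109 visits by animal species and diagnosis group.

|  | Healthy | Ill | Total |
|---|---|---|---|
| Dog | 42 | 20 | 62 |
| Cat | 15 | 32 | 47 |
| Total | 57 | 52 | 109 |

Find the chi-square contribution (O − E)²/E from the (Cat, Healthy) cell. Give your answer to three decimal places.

Row total (Cat) = 47; column total (Healthy) = 57; N = 109.
Expected count E = 47 × 57 / 109 = 24.57798.
Contribution = (O − E)²/E = (15 − 24.57798)² / 24.57798 = 3.733.

3.733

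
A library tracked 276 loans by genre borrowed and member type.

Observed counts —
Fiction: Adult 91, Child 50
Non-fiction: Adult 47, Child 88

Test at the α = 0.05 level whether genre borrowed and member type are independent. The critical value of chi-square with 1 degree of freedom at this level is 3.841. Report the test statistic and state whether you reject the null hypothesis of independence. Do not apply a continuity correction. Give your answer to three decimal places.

24.374; reject H₀

Row totals: 141, 135. Column totals: 138, 138. Grand total N = 276.
Expected counts (row total × column total / N):
  Fiction, Adult: 141×138/276 = 70.5000
  Fiction, Child: 141×138/276 = 70.5000
  Non-fiction, Adult: 135×138/276 = 67.5000
  Non-fiction, Child: 135×138/276 = 67.5000
Contributions (O − E)²/E:
  (91 − 70.5000)²/70.5000 = 5.9610
  (50 − 70.5000)²/70.5000 = 5.9610
  (47 − 67.5000)²/67.5000 = 6.2259
  (88 − 67.5000)²/67.5000 = 6.2259
χ² = 5.9610 + 5.9610 + 6.2259 + 6.2259 = 24.374
df = (2−1)(2−1) = 1. Since 24.374 > 3.841, reject the null hypothesis of independence at α = 0.05.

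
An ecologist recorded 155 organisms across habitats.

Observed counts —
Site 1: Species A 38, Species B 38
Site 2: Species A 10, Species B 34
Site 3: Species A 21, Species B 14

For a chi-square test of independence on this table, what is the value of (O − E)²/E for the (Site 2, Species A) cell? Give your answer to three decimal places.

Row total (Site 2) = 44; column total (Species A) = 69; N = 155.
Expected count E = 44 × 69 / 155 = 19.587097.
Contribution = (O − E)²/E = (10 − 19.587097)² / 19.587097 = 4.692.

4.692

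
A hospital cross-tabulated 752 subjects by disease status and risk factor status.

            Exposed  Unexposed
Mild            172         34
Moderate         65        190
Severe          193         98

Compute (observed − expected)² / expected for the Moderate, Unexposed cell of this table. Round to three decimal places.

Row total (Moderate) = 255; column total (Unexposed) = 322; N = 752.
Expected count E = 255 × 322 / 752 = 109.1888.
Contribution = (O − E)²/E = (190 − 109.1888)² / 109.1888 = 59.809.

59.809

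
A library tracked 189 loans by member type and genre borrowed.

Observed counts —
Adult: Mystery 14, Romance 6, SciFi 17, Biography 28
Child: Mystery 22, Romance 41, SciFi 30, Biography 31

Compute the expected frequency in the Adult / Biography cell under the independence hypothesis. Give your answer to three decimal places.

Row total (Adult) = 65; column total (Biography) = 59; grand total N = 189.
Expected count = (row total × column total) / N = 65 × 59 / 189 = 20.291.

20.291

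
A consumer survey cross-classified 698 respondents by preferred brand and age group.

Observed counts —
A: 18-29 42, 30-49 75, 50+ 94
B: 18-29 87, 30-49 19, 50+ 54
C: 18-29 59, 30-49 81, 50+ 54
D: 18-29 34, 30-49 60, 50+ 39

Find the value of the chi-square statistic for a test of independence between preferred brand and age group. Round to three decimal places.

Row totals: 211, 160, 194, 133. Column totals: 222, 235, 241. Grand total N = 698.
Expected counts (row total × column total / N):
  A, 18-29: 211×222/698 = 67.1089
  A, 30-49: 211×235/698 = 71.0387
  A, 50+: 211×241/698 = 72.8524
  B, 18-29: 160×222/698 = 50.8883
  B, 30-49: 160×235/698 = 53.8682
  B, 50+: 160×241/698 = 55.2436
  C, 18-29: 194×222/698 = 61.7020
  C, 30-49: 194×235/698 = 65.3152
  C, 50+: 194×241/698 = 66.9828
  D, 18-29: 133×222/698 = 42.3009
  D, 30-49: 133×235/698 = 44.7779
  D, 50+: 133×241/698 = 45.9212
Contributions (O − E)²/E:
  (42 − 67.1089)²/67.1089 = 9.3945
  (75 − 71.0387)²/71.0387 = 0.2209
  (94 − 72.8524)²/72.8524 = 6.1387
  (87 − 50.8883)²/50.8883 = 25.6258
  (19 − 53.8682)²/53.8682 = 22.5697
  (54 − 55.2436)²/55.2436 = 0.0280
  (59 − 61.7020)²/61.7020 = 0.1183
  (81 − 65.3152)²/65.3152 = 3.7665
  (54 − 66.9828)²/66.9828 = 2.5164
  (34 − 42.3009)²/42.3009 = 1.6289
  (60 − 44.7779)²/44.7779 = 5.1747
  (39 − 45.9212)²/45.9212 = 1.0432
χ² = 9.3945 + 0.2209 + 6.1387 + 25.6258 + 22.5697 + 0.0280 + 0.1183 + 3.7665 + 2.5164 + 1.6289 + 5.1747 + 1.0432 = 78.226

78.226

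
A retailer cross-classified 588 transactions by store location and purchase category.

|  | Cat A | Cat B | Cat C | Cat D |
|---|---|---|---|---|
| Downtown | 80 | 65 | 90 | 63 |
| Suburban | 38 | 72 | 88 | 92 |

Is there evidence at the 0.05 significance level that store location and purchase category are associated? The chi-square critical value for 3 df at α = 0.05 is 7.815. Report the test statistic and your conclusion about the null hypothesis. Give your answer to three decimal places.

20.650; reject H₀

Row totals: 298, 290. Column totals: 118, 137, 178, 155. Grand total N = 588.
Expected counts (row total × column total / N):
  Downtown, Cat A: 298×118/588 = 59.8027
  Downtown, Cat B: 298×137/588 = 69.4320
  Downtown, Cat C: 298×178/588 = 90.2109
  Downtown, Cat D: 298×155/588 = 78.5544
  Suburban, Cat A: 290×118/588 = 58.1973
  Suburban, Cat B: 290×137/588 = 67.5680
  Suburban, Cat C: 290×178/588 = 87.7891
  Suburban, Cat D: 290×155/588 = 76.4456
Contributions (O − E)²/E:
  (80 − 59.8027)²/59.8027 = 6.8213
  (65 − 69.4320)²/69.4320 = 0.2829
  (90 − 90.2109)²/90.2109 = 0.0005
  (63 − 78.5544)²/78.5544 = 3.0799
  (38 − 58.1973)²/58.1973 = 7.0094
  (72 − 67.5680)²/67.5680 = 0.2907
  (88 − 87.7891)²/87.7891 = 0.0005
  (92 − 76.4456)²/76.4456 = 3.1649
χ² = 6.8213 + 0.2829 + 0.0005 + 3.0799 + 7.0094 + 0.2907 + 0.0005 + 3.1649 = 20.650
df = (2−1)(4−1) = 3. Since 20.650 > 7.815, reject the null hypothesis of independence at α = 0.05.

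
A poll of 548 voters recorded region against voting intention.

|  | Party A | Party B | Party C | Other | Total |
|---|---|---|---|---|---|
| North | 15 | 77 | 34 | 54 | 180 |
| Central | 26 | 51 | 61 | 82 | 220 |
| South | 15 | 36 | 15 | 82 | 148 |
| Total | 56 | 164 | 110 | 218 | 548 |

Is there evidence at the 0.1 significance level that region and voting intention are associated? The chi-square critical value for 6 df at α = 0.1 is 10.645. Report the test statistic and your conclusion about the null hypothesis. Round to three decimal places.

Grand total N = 548.
Expected counts (row total × column total / N):
  North, Party A: 180×56/548 = 18.3942
  North, Party B: 180×164/548 = 53.8686
  North, Party C: 180×110/548 = 36.1314
  North, Other: 180×218/548 = 71.6058
  Central, Party A: 220×56/548 = 22.4818
  Central, Party B: 220×164/548 = 65.8394
  Central, Party C: 220×110/548 = 44.1606
  Central, Other: 220×218/548 = 87.5182
  South, Party A: 148×56/548 = 15.1241
  South, Party B: 148×164/548 = 44.2920
  South, Party C: 148×110/548 = 29.7080
  South, Other: 148×218/548 = 58.8759
Contributions (O − E)²/E:
  (15 − 18.3942)²/18.3942 = 0.6263
  (77 − 53.8686)²/53.8686 = 9.9327
  (34 − 36.1314)²/36.1314 = 0.1257
  (54 − 71.6058)²/71.6058 = 4.3288
  (26 − 22.4818)²/22.4818 = 0.5506
  (51 − 65.8394)²/65.8394 = 3.3446
  (61 − 44.1606)²/44.1606 = 6.4212
  (82 − 87.5182)²/87.5182 = 0.3479
  (15 − 15.1241)²/15.1241 = 0.0010
  (36 − 44.2920)²/44.2920 = 1.5524
  (15 − 29.7080)²/29.7080 = 7.2817
  (82 − 58.8759)²/58.8759 = 9.0822
χ² = 0.6263 + 9.9327 + 0.1257 + 4.3288 + 0.5506 + 3.3446 + 6.4212 + 0.3479 + 0.0010 + 1.5524 + 7.2817 + 9.0822 = 43.595
df = (3−1)(4−1) = 6. Since 43.595 > 10.645, reject the null hypothesis of independence at α = 0.1.

43.595; reject H₀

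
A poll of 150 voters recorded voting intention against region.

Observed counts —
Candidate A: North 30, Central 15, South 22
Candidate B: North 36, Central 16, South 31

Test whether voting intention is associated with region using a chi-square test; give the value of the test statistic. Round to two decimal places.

Row totals: 67, 83. Column totals: 66, 31, 53. Grand total N = 150.
Expected counts (row total × column total / N):
  Candidate A, North: 67×66/150 = 29.480
  Candidate A, Central: 67×31/150 = 13.847
  Candidate A, South: 67×53/150 = 23.673
  Candidate B, North: 83×66/150 = 36.520
  Candidate B, Central: 83×31/150 = 17.153
  Candidate B, South: 83×53/150 = 29.327
Contributions (O − E)²/E:
  (30 − 29.480)²/29.480 = 0.0092
  (15 − 13.847)²/13.847 = 0.0960
  (22 − 23.673)²/23.673 = 0.1182
  (36 − 36.520)²/36.520 = 0.0074
  (16 − 17.153)²/17.153 = 0.0775
  (31 − 29.327)²/29.327 = 0.0954
χ² = 0.0092 + 0.0960 + 0.1182 + 0.0074 + 0.0775 + 0.0954 = 0.40

0.40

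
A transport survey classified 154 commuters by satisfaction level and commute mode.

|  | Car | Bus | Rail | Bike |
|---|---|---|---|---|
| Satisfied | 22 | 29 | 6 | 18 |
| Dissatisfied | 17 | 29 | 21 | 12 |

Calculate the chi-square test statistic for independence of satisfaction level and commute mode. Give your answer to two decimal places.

Row totals: 75, 79. Column totals: 39, 58, 27, 30. Grand total N = 154.
Expected counts (row total × column total / N):
  Satisfied, Car: 75×39/154 = 18.994
  Satisfied, Bus: 75×58/154 = 28.247
  Satisfied, Rail: 75×27/154 = 13.149
  Satisfied, Bike: 75×30/154 = 14.610
  Dissatisfied, Car: 79×39/154 = 20.006
  Dissatisfied, Bus: 79×58/154 = 29.753
  Dissatisfied, Rail: 79×27/154 = 13.851
  Dissatisfied, Bike: 79×30/154 = 15.390
Contributions (O − E)²/E:
  (22 − 18.994)²/18.994 = 0.4757
  (29 − 28.247)²/28.247 = 0.0201
  (6 − 13.149)²/13.149 = 3.8869
  (18 − 14.610)²/14.610 = 0.7866
  (17 − 20.006)²/20.006 = 0.4517
  (29 − 29.753)²/29.753 = 0.0191
  (21 − 13.851)²/13.851 = 3.6899
  (12 − 15.390)²/15.390 = 0.7467
χ² = 0.4757 + 0.0201 + 3.8869 + 0.7866 + 0.4517 + 0.0191 + 3.6899 + 0.7467 = 10.08

10.08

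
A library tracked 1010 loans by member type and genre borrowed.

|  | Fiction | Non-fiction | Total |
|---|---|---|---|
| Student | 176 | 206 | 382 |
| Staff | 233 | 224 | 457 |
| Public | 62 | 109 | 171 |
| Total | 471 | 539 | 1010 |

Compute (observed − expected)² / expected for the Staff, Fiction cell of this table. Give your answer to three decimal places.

1.855

Row total (Staff) = 457; column total (Fiction) = 471; N = 1010.
Expected count E = 457 × 471 / 1010 = 213.1158.
Contribution = (O − E)²/E = (233 − 213.1158)² / 213.1158 = 1.855.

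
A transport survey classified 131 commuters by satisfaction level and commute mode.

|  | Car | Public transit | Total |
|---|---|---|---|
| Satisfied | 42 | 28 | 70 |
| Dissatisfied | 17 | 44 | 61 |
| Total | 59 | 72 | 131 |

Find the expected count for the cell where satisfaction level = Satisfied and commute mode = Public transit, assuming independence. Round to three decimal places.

38.473

Row total (Satisfied) = 70; column total (Public transit) = 72; grand total N = 131.
Expected count = (row total × column total) / N = 70 × 72 / 131 = 38.473.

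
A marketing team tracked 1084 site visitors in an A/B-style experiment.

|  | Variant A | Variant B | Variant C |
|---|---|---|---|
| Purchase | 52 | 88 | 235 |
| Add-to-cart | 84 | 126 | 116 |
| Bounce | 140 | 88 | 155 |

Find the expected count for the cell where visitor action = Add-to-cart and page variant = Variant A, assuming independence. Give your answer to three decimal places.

83.004

Row total (Add-to-cart) = 326; column total (Variant A) = 276; grand total N = 1084.
Expected count = (row total × column total) / N = 326 × 276 / 1084 = 83.004.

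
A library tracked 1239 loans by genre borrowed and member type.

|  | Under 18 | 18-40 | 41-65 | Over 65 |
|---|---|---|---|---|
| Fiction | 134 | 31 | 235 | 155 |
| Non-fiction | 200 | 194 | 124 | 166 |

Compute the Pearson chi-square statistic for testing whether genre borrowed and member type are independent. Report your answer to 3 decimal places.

154.063

Row totals: 555, 684. Column totals: 334, 225, 359, 321. Grand total N = 1239.
Expected counts (row total × column total / N):
  Fiction, Under 18: 555×334/1239 = 149.6126
  Fiction, 18-40: 555×225/1239 = 100.7869
  Fiction, 41-65: 555×359/1239 = 160.8111
  Fiction, Over 65: 555×321/1239 = 143.7893
  Non-fiction, Under 18: 684×334/1239 = 184.3874
  Non-fiction, 18-40: 684×225/1239 = 124.2131
  Non-fiction, 41-65: 684×359/1239 = 198.1889
  Non-fiction, Over 65: 684×321/1239 = 177.2107
Contributions (O − E)²/E:
  (134 − 149.6126)²/149.6126 = 1.6292
  (31 − 100.7869)²/100.7869 = 48.3219
  (235 − 160.8111)²/160.8111 = 34.2264
  (155 − 143.7893)²/143.7893 = 0.8741
  (200 − 184.3874)²/184.3874 = 1.3220
  (194 − 124.2131)²/124.2131 = 39.2085
  (124 − 198.1889)²/198.1889 = 27.7714
  (166 − 177.2107)²/177.2107 = 0.7092
χ² = 1.6292 + 48.3219 + 34.2264 + 0.8741 + 1.3220 + 39.2085 + 27.7714 + 0.7092 = 154.063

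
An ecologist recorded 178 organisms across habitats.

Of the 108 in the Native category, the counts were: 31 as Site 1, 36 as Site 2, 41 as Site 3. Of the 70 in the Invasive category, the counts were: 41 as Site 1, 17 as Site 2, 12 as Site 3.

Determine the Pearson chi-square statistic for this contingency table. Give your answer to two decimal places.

16.72

Row totals: 108, 70. Column totals: 72, 53, 53. Grand total N = 178.
Expected counts (row total × column total / N):
  Native, Site 1: 108×72/178 = 43.685
  Native, Site 2: 108×53/178 = 32.157
  Native, Site 3: 108×53/178 = 32.157
  Invasive, Site 1: 70×72/178 = 28.315
  Invasive, Site 2: 70×53/178 = 20.843
  Invasive, Site 3: 70×53/178 = 20.843
Contributions (O − E)²/E:
  (31 − 43.685)²/43.685 = 3.6834
  (36 − 32.157)²/32.157 = 0.4593
  (41 − 32.157)²/32.157 = 2.4318
  (41 − 28.315)²/28.315 = 5.6828
  (17 − 20.843)²/20.843 = 0.7086
  (12 − 20.843)²/20.843 = 3.7518
χ² = 3.6834 + 0.4593 + 2.4318 + 5.6828 + 0.7086 + 3.7518 = 16.72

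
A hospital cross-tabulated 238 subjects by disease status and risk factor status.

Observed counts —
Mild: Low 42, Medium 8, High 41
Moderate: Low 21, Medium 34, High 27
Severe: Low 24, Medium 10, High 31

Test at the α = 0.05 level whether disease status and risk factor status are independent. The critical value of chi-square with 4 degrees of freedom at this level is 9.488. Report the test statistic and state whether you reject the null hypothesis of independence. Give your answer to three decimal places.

30.091; reject H₀

Row totals: 91, 82, 65. Column totals: 87, 52, 99. Grand total N = 238.
Expected counts (row total × column total / N):
  Mild, Low: 91×87/238 = 33.2647
  Mild, Medium: 91×52/238 = 19.8824
  Mild, High: 91×99/238 = 37.8529
  Moderate, Low: 82×87/238 = 29.9748
  Moderate, Medium: 82×52/238 = 17.9160
  Moderate, High: 82×99/238 = 34.1092
  Severe, Low: 65×87/238 = 23.7605
  Severe, Medium: 65×52/238 = 14.2017
  Severe, High: 65×99/238 = 27.0378
Contributions (O − E)²/E:
  (42 − 33.2647)²/33.2647 = 2.2939
  (8 − 19.8824)²/19.8824 = 7.1013
  (41 − 37.8529)²/37.8529 = 0.2617
  (21 − 29.9748)²/29.9748 = 2.6872
  (34 − 17.9160)²/17.9160 = 14.4393
  (27 − 34.1092)²/34.1092 = 1.4817
  (24 − 23.7605)²/23.7605 = 0.0024
  (10 − 14.2017)²/14.2017 = 1.2431
  (31 − 27.0378)²/27.0378 = 0.5806
χ² = 2.2939 + 7.1013 + 0.2617 + 2.6872 + 14.4393 + 1.4817 + 0.0024 + 1.2431 + 0.5806 = 30.091
df = (3−1)(3−1) = 4. Since 30.091 > 9.488, reject the null hypothesis of independence at α = 0.05.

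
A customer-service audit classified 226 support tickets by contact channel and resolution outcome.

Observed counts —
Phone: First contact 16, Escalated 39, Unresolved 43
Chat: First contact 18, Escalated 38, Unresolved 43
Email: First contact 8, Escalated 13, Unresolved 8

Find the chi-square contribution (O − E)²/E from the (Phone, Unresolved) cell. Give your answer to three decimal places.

Row total (Phone) = 98; column total (Unresolved) = 94; N = 226.
Expected count E = 98 × 94 / 226 = 40.7611.
Contribution = (O − E)²/E = (43 − 40.7611)² / 40.7611 = 0.123.

0.123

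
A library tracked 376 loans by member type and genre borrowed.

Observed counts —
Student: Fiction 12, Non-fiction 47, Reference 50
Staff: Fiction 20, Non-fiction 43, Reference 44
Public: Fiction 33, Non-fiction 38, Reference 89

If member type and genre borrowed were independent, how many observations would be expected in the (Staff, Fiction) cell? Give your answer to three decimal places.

Row total (Staff) = 107; column total (Fiction) = 65; grand total N = 376.
Expected count = (row total × column total) / N = 107 × 65 / 376 = 18.497.

18.497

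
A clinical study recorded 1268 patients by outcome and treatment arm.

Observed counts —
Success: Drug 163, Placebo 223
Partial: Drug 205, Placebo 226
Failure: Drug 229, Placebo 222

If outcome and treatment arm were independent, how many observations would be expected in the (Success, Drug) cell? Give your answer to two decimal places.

Row total (Success) = 386; column total (Drug) = 597; grand total N = 1268.
Expected count = (row total × column total) / N = 386 × 597 / 1268 = 181.74.

181.74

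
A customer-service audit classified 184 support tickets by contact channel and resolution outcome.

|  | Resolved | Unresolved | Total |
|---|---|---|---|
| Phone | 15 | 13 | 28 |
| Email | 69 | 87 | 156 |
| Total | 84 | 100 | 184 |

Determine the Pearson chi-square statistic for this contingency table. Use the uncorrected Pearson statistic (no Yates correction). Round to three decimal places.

Grand total N = 184.
Expected counts (row total × column total / N):
  Phone, Resolved: 28×84/184 = 12.7826
  Phone, Unresolved: 28×100/184 = 15.2174
  Email, Resolved: 156×84/184 = 71.2174
  Email, Unresolved: 156×100/184 = 84.7826
Contributions (O − E)²/E:
  (15 − 12.7826)²/12.7826 = 0.3847
  (13 − 15.2174)²/15.2174 = 0.3231
  (69 − 71.2174)²/71.2174 = 0.0690
  (87 − 84.7826)²/84.7826 = 0.0580
χ² = 0.3847 + 0.3231 + 0.0690 + 0.0580 = 0.835

0.835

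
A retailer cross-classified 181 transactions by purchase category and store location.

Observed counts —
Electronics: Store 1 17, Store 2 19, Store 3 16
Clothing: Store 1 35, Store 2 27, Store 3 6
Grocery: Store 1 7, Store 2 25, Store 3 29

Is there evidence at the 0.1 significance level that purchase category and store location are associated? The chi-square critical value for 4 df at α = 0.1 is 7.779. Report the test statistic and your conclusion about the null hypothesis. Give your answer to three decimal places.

Row totals: 52, 68, 61. Column totals: 59, 71, 51. Grand total N = 181.
Expected counts (row total × column total / N):
  Electronics, Store 1: 52×59/181 = 16.95028
  Electronics, Store 2: 52×71/181 = 20.39779
  Electronics, Store 3: 52×51/181 = 14.65193
  Clothing, Store 1: 68×59/181 = 22.16575
  Clothing, Store 2: 68×71/181 = 26.67403
  Clothing, Store 3: 68×51/181 = 19.16022
  Grocery, Store 1: 61×59/181 = 19.88398
  Grocery, Store 2: 61×71/181 = 23.92818
  Grocery, Store 3: 61×51/181 = 17.18785
Contributions (O − E)²/E:
  (17 − 16.95028)²/16.95028 = 0.0001
  (19 − 20.39779)²/20.39779 = 0.0958
  (16 − 14.65193)²/14.65193 = 0.1240
  (35 − 22.16575)²/22.16575 = 7.4312
  (27 − 26.67403)²/26.67403 = 0.0040
  (6 − 19.16022)²/19.16022 = 9.0391
  (7 − 19.88398)²/19.88398 = 8.3483
  (25 − 23.92818)²/23.92818 = 0.0480
  (29 − 17.18785)²/17.18785 = 8.1178
χ² = 0.0001 + 0.0958 + 0.1240 + 7.4312 + 0.0040 + 9.0391 + 8.3483 + 0.0480 + 8.1178 = 33.208
df = (3−1)(3−1) = 4. Since 33.208 > 7.779, reject the null hypothesis of independence at α = 0.1.

33.208; reject H₀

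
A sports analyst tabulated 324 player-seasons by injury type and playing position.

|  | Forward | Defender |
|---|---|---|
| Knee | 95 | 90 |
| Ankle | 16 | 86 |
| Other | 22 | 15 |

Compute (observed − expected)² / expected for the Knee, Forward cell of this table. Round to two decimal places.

Row total (Knee) = 185; column total (Forward) = 133; N = 324.
Expected count E = 185 × 133 / 324 = 75.9414.
Contribution = (O − E)²/E = (95 − 75.9414)² / 75.9414 = 4.78.

4.78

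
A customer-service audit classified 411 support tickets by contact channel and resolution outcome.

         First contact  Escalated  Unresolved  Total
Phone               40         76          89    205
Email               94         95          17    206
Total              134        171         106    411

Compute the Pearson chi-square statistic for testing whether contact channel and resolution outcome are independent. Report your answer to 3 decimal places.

72.776

Grand total N = 411.
Expected counts (row total × column total / N):
  Phone, First contact: 205×134/411 = 66.8370
  Phone, Escalated: 205×171/411 = 85.2920
  Phone, Unresolved: 205×106/411 = 52.8710
  Email, First contact: 206×134/411 = 67.1630
  Email, Escalated: 206×171/411 = 85.7080
  Email, Unresolved: 206×106/411 = 53.1290
Contributions (O − E)²/E:
  (40 − 66.8370)²/66.8370 = 10.7758
  (76 − 85.2920)²/85.2920 = 1.0123
  (89 − 52.8710)²/52.8710 = 24.6885
  (94 − 67.1630)²/67.1630 = 10.7235
  (95 − 85.7080)²/85.7080 = 1.0074
  (17 − 53.1290)²/53.1290 = 24.5686
χ² = 10.7758 + 1.0123 + 24.6885 + 10.7235 + 1.0074 + 24.5686 = 72.776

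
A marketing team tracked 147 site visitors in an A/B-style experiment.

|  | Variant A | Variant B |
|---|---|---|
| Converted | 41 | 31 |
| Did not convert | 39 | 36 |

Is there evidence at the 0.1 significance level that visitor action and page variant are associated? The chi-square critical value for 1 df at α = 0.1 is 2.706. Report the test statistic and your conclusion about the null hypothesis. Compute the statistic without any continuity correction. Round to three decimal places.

0.362; fail to reject H₀

Row totals: 72, 75. Column totals: 80, 67. Grand total N = 147.
Expected counts (row total × column total / N):
  Converted, Variant A: 72×80/147 = 39.1837
  Converted, Variant B: 72×67/147 = 32.8163
  Did not convert, Variant A: 75×80/147 = 40.8163
  Did not convert, Variant B: 75×67/147 = 34.1837
Contributions (O − E)²/E:
  (41 − 39.1837)²/39.1837 = 0.0842
  (31 − 32.8163)²/32.8163 = 0.1005
  (39 − 40.8163)²/40.8163 = 0.0808
  (36 − 34.1837)²/34.1837 = 0.0965
χ² = 0.0842 + 0.1005 + 0.0808 + 0.0965 = 0.362
df = (2−1)(2−1) = 1. Since 0.362 < 2.706, fail to reject the null hypothesis of independence at α = 0.1.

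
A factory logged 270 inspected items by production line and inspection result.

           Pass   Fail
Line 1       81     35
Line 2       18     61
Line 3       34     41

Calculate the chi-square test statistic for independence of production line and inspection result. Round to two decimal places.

Row totals: 116, 79, 75. Column totals: 133, 137. Grand total N = 270.
Expected counts (row total × column total / N):
  Line 1, Pass: 116×133/270 = 57.141
  Line 1, Fail: 116×137/270 = 58.859
  Line 2, Pass: 79×133/270 = 38.915
  Line 2, Fail: 79×137/270 = 40.085
  Line 3, Pass: 75×133/270 = 36.944
  Line 3, Fail: 75×137/270 = 38.056
Contributions (O − E)²/E:
  (81 − 57.141)²/57.141 = 9.9622
  (35 − 58.859)²/58.859 = 9.6715
  (18 − 38.915)²/38.915 = 11.2408
  (61 − 40.085)²/40.085 = 10.9127
  (34 − 36.944)²/36.944 = 0.2346
  (41 − 38.056)²/38.056 = 0.2277
χ² = 9.9622 + 9.6715 + 11.2408 + 10.9127 + 0.2346 + 0.2277 = 42.25

42.25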